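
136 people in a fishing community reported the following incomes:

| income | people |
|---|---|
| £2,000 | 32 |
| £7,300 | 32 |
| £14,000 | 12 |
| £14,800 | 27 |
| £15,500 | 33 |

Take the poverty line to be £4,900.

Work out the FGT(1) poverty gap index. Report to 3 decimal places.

Poor units: 32×£2,000 (q = 32 of N = 136).
Normalized shortfalls: (4900−2000)/4900 = 0.5918 (×32).
Σ = 18.938776. Dividing by the full population N = 136 gives P₁ = 0.139.

0.139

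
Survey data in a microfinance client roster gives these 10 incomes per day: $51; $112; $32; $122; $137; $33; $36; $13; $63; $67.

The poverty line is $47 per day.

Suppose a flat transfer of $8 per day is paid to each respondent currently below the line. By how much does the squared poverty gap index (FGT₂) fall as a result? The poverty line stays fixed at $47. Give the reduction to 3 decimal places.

Before: below the line — $13, $32, $33, $36; squared poverty gap index (FGT₂) = 0.07687.
After the $8 transfer: below the line — $21, $40, $41, $44; squared poverty gap index (FGT₂) = 0.03486.
Reduction = 0.07687 − 0.03486 = 0.042.

0.042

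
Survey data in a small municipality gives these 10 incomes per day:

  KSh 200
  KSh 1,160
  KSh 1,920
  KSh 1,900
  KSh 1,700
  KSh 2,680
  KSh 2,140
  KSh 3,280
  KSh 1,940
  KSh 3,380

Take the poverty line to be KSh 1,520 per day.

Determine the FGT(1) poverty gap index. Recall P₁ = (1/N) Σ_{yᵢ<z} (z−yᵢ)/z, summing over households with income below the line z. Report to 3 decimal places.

Incomes under z: KSh 200, KSh 1,160 (q = 2 of N = 10).
Normalized shortfalls: (1520−200)/1520 = 0.8684; (1520−1160)/1520 = 0.2368.
Sum of shortfalls = 1.105263; P₁ averages over all N: 1.105263 / 10 = 0.111.

0.111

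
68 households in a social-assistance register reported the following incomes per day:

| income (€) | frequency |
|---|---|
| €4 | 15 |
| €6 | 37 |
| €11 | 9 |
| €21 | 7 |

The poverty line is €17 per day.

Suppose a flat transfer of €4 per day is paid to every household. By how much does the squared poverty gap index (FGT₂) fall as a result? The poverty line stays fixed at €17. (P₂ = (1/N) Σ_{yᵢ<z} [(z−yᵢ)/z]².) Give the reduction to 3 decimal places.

Before: below the line — 15×€4, 37×€6, 9×€11; squared poverty gap index (FGT₂) = 0.37330.
After the €4 transfer: below the line — 15×€8, 37×€10, 9×€15; squared poverty gap index (FGT₂) = 0.15591.
Reduction = 0.37330 − 0.15591 = 0.217.

0.217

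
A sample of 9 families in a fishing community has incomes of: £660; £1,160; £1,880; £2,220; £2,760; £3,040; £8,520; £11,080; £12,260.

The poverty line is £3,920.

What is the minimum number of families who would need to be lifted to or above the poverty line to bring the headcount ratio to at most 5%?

6

6 of the 9 families are poor, so H = 6/9 = 0.667.
A headcount ratio of at most 5% allows at most ⌊0.05 × 9⌋ = 0 poor families.
So at least 6 − 0 = 6 must be lifted.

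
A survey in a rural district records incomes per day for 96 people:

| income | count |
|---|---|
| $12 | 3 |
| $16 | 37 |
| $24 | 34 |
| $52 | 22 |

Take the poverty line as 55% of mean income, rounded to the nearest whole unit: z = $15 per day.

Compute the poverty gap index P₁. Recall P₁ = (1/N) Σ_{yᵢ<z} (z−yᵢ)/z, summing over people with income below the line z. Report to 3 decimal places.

Poor units: 3×$12 (q = 3 of N = 96).
Gap ratios (z−y)/z: (15−12)/15 = 0.2000 (×3).
Sum of shortfalls = 0.600000; P₁ averages over all N: 0.600000 / 96 = 0.006.

0.006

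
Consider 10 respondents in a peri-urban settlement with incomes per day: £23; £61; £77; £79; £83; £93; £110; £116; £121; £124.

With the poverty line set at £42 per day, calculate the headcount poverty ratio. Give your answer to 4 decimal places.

1 of the 10 respondents have income below £42.
H = 1/10 = 0.1000.

0.1000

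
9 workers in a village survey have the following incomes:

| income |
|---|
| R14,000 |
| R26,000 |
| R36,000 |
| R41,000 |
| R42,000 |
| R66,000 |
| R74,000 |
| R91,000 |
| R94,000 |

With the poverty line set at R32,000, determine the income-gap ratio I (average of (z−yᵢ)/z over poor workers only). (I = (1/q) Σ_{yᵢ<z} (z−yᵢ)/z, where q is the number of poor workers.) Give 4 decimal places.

Incomes under z: R14,000, R26,000 (q = 2 of N = 9).
Shortfall ratios (z−y)/z: 0.5625, 0.1875; sum = 0.750000.
I averages over the q = 2 poor units only: 0.750000 / 2 = 0.3750.

0.3750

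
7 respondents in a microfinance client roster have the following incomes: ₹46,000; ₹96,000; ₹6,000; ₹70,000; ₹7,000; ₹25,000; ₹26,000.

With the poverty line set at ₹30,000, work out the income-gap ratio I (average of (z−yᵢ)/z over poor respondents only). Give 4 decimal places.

Below the line: ₹6,000, ₹7,000, ₹25,000, ₹26,000 (q = 4 of N = 7).
Relative gaps: 0.8000, 0.7667, 0.1667, 0.1333; sum = 1.866667.
I averages over the q = 4 poor units only: 1.866667 / 4 = 0.4667.

0.4667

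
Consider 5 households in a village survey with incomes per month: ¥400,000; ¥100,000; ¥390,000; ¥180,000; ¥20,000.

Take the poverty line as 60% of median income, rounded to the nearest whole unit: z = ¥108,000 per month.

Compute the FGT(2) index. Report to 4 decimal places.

Incomes under z: ¥20,000, ¥100,000 (q = 2 of N = 5).
Normalized shortfalls: (108000−20000)/108000 = 0.8148; (108000−100000)/108000 = 0.0741.
Squared: 0.6639; 0.0055.
Sum = 0.669410; P₂ = 0.669410 / 5 = 0.1339.

0.1339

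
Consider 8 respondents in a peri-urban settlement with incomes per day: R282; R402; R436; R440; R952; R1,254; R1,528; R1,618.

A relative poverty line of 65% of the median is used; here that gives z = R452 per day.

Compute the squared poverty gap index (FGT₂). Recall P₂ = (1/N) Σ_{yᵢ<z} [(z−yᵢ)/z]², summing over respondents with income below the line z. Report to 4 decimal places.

Poor units: R282, R402, R436, R440 (q = 4 of N = 8).
Normalized shortfalls: (452−282)/452 = 0.3761; (452−402)/452 = 0.1106; (452−436)/452 = 0.0354; (452−440)/452 = 0.0265.
Squared: 0.1415; 0.0122; 0.0013; 0.0007.
Sum = 0.155650; P₂ = 0.155650 / 8 = 0.0195.

0.0195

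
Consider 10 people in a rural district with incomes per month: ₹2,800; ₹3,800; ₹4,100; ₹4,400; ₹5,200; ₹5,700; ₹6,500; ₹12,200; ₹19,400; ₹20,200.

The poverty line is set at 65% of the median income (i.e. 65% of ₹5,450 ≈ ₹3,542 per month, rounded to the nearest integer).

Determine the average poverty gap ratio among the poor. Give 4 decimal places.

0.2095

Below the line: ₹2,800 (q = 1 of N = 10).
Relative gaps: 0.2095; sum = 0.209486.
The income-gap ratio divides by q (the poor only): 0.209486 / 1 = 0.2095.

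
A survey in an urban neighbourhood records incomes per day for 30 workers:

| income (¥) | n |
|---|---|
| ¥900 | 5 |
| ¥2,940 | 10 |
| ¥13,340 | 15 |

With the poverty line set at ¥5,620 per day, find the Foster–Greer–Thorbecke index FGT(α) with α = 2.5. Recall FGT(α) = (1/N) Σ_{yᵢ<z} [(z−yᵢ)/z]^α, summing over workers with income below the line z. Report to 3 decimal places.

0.160

Poor units: 5×¥900, 10×¥2,940 (q = 15 of N = 30).
Gap ratios (z−y)/z: (5620−900)/5620 = 0.8399 (×5); (5620−2940)/5620 = 0.4769 (×10).
Raised to α = 2.5: 0.64642 (×5); 0.15703 (×10).
Sum = 4.802445; FGT(2.5) = 4.802445 / 30 = 0.160.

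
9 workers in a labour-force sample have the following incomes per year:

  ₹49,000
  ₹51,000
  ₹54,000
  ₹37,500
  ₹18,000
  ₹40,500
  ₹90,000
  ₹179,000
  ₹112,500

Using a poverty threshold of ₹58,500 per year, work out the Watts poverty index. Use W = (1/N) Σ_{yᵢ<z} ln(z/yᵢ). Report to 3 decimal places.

0.265

Below the line: ₹18,000, ₹37,500, ₹40,500, ₹49,000, ₹51,000, ₹54,000 (q = 6 of N = 9).
Log shortfalls: ln(58500/18000) = 1.1787; ln(58500/37500) = 0.4447; ln(58500/40500) = 0.3677; ln(58500/49000) = 0.1772; ln(58500/51000) = 0.1372; ln(58500/54000) = 0.0800.
W = 2.385516 / 9 = 0.265.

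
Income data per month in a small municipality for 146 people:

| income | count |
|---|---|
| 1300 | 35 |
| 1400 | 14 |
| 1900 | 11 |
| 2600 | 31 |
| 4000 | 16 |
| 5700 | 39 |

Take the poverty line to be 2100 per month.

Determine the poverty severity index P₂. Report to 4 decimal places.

Below the line: 35×1300, 14×1400, 11×1900 (q = 60 of N = 146).
Shortfall ratios: (2100−1300)/2100 = 0.3810 (×35); (2100−1400)/2100 = 0.3333 (×14); (2100−1900)/2100 = 0.0952 (×11).
Squared: 0.1451 (×35); 0.1111 (×14); 0.0091 (×11).
Sum = 6.734694; P₂ = 6.734694 / 146 = 0.0461.

0.0461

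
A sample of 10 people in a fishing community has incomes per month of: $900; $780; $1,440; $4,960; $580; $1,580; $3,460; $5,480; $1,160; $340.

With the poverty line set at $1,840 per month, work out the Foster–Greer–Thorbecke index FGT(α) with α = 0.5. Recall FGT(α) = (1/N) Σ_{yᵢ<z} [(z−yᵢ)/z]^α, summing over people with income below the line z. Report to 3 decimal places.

0.465

Incomes under z: $340, $580, $780, $900, $1,160, $1,440, $1,580 (q = 7 of N = 10).
Relative gaps: (1840−340)/1840 = 0.8152; (1840−580)/1840 = 0.6848; (1840−780)/1840 = 0.5761; (1840−900)/1840 = 0.5109; (1840−1160)/1840 = 0.3696; (1840−1440)/1840 = 0.2174; (1840−1580)/1840 = 0.1413.
Raised to α = 0.5: 0.90289; 0.82752; 0.75900; 0.71475; 0.60792; 0.46625; 0.37590.
Sum = 4.654241; FGT(0.5) = 4.654241 / 10 = 0.465.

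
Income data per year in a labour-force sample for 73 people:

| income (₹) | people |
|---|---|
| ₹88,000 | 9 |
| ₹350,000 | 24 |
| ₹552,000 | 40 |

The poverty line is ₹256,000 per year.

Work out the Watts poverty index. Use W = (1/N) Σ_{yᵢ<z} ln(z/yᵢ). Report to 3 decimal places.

0.132

Incomes under z: 9×₹88,000 (q = 9 of N = 73).
Log shortfalls: ln(256000/88000) = 1.0678 (×9).
W = 9.610566 / 73 = 0.132.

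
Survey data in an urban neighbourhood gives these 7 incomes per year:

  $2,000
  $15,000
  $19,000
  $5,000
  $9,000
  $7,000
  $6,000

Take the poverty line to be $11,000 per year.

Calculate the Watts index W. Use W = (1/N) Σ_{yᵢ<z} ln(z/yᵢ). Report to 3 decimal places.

0.536

Below z: $2,000, $5,000, $6,000, $7,000, $9,000 (q = 5 of N = 7).
Log gaps: ln(11000/2000) = 1.7047; ln(11000/5000) = 0.7885; ln(11000/6000) = 0.6061; ln(11000/7000) = 0.4520; ln(11000/9000) = 0.2007.
W = 3.751997 / 7 = 0.536.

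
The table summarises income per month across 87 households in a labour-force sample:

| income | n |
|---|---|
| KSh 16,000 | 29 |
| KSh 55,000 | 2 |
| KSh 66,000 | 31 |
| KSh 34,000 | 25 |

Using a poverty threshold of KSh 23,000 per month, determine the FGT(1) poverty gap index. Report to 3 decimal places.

0.101

Below z: 29×KSh 16,000 (q = 29 of N = 87).
Relative gaps: (23000−16000)/23000 = 0.3043 (×29).
Sum of shortfalls = 8.826087; P₁ averages over all N: 8.826087 / 87 = 0.101.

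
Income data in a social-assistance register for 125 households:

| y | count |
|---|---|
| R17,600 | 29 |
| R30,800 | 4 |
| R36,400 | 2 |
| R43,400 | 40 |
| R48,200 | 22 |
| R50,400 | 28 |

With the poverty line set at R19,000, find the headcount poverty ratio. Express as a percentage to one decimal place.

29 of the 125 households have income below R19,000.
H = 29/125 = 23.2%.

23.2%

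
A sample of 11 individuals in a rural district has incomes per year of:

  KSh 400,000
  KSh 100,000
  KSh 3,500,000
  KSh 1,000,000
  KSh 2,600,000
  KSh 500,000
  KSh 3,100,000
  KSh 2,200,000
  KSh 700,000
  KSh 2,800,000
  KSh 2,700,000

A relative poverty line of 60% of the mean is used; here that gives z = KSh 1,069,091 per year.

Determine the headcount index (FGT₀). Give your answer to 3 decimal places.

5 of the 11 individuals have income below KSh 1,069,091.
H = 5/11 = 0.455.

0.455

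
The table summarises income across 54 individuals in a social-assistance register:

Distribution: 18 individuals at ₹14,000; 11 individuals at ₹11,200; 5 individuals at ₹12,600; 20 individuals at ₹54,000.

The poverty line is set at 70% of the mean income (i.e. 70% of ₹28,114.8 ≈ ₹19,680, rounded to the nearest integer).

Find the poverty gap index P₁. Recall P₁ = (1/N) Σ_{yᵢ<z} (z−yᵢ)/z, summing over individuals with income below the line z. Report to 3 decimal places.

0.217

Below the line: 11×₹11,200, 5×₹12,600, 18×₹14,000 (q = 34 of N = 54).
Normalized shortfalls: (19680−11200)/19680 = 0.4309 (×11); (19680−12600)/19680 = 0.3598 (×5); (19680−14000)/19680 = 0.2886 (×18).
Sum of shortfalls = 11.733740; P₁ averages over all N: 11.733740 / 54 = 0.217.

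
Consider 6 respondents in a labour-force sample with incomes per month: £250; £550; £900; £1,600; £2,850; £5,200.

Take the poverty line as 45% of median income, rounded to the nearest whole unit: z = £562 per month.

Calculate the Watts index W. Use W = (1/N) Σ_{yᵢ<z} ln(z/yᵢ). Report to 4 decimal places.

Below the line: £250, £550 (q = 2 of N = 6).
Log gaps: ln(562/250) = 0.8100; ln(562/550) = 0.0216.
W = 0.831625 / 6 = 0.1386.

0.1386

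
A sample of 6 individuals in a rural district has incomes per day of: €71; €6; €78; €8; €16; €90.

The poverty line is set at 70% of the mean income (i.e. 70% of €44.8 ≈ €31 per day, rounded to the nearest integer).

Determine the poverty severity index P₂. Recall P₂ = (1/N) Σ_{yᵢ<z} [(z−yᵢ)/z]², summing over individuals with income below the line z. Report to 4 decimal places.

Below z: €6, €8, €16 (q = 3 of N = 6).
Relative gaps: (31−6)/31 = 0.8065; (31−8)/31 = 0.7419; (31−16)/31 = 0.4839.
Squared: 0.6504; 0.5505; 0.2341.
Sum = 1.434964; P₂ = 1.434964 / 6 = 0.2392.

0.2392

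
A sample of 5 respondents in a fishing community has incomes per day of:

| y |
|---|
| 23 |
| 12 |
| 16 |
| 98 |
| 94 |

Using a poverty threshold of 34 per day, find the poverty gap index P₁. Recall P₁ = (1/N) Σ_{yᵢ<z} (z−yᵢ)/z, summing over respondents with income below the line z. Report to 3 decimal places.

0.300

Poor units: 12, 16, 23 (q = 3 of N = 5).
Normalized shortfalls: (34−12)/34 = 0.6471; (34−16)/34 = 0.5294; (34−23)/34 = 0.3235.
Σ = 1.500000. Dividing by the full population N = 5 gives P₁ = 0.300.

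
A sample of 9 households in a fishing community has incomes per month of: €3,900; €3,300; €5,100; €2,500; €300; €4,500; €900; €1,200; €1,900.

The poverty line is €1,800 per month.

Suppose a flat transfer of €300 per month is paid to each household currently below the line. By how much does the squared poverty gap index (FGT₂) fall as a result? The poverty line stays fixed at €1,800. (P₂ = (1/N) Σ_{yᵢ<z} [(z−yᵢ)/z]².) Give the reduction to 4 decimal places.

0.0525

Before: below the line — €300, €900, €1,200; squared poverty gap index (FGT₂) = 0.117284.
After the €300 transfer: below the line — €600, €1,200, €1,500; squared poverty gap index (FGT₂) = 0.064815.
Reduction = 0.117284 − 0.064815 = 0.0525.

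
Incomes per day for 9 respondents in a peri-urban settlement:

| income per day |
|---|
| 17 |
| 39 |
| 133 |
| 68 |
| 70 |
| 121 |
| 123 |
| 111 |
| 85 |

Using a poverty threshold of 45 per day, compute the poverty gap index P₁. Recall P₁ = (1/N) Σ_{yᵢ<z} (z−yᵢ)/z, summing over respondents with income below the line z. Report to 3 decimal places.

Below z: 17, 39 (q = 2 of N = 9).
Shortfall ratios: (45−17)/45 = 0.6222; (45−39)/45 = 0.1333.
Σ = 0.755556. Dividing by the full population N = 9 gives P₁ = 0.084.

0.084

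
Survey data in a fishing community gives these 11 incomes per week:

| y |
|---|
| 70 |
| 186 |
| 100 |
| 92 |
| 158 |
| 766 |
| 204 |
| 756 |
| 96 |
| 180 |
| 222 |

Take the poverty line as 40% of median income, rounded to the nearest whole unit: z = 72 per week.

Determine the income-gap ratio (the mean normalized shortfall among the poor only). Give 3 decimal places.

0.028

Poor units: 70 (q = 1 of N = 11).
Shortfall ratios (z−y)/z: 0.0278; sum = 0.027778.
I averages over the q = 1 poor units only: 0.027778 / 1 = 0.028.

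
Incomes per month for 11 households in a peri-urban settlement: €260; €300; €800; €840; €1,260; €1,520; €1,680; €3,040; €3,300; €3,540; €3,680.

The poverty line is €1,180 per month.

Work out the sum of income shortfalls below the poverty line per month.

€2,520

Incomes under z: €260, €300, €800, €840 (q = 4 of N = 11).
Individual gaps: 1180−260 = 920; 1180−300 = 880; 1180−800 = 380; 1180−840 = 340.
Aggregate gap = €2,520.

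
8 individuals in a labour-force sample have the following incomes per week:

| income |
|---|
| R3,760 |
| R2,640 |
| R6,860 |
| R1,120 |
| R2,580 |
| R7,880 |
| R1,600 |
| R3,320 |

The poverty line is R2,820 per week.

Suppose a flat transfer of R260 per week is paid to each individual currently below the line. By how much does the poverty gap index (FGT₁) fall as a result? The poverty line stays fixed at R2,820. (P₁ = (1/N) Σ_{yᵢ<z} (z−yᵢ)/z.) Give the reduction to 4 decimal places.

Before: below the line — R1,120, R1,600, R2,580, R2,640; poverty gap index (FGT₁) = 0.148050.
After the R260 transfer: below the line — R1,380, R1,860; poverty gap index (FGT₁) = 0.106383.
Reduction = 0.148050 − 0.106383 = 0.0417.

0.0417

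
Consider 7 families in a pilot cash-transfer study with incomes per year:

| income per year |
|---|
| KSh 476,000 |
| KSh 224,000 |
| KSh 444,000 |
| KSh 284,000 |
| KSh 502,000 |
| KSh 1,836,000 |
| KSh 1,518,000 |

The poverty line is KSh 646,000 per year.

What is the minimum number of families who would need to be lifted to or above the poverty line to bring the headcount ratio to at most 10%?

Currently q = 5 of N = 7 are below the line (H = 0.714).
A headcount ratio of at most 10% allows at most ⌊0.10 × 7⌋ = 0 poor families.
So at least 5 − 0 = 5 must be lifted.

5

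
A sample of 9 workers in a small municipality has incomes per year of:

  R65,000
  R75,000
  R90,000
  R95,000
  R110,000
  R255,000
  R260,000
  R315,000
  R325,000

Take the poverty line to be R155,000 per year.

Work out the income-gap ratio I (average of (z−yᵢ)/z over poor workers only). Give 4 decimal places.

Below z: R65,000, R75,000, R90,000, R95,000, R110,000 (q = 5 of N = 9).
Relative gaps: 0.5806, 0.5161, 0.4194, 0.3871, 0.2903; sum = 2.193548.
I averages over the q = 5 poor units only: 2.193548 / 5 = 0.4387.

0.4387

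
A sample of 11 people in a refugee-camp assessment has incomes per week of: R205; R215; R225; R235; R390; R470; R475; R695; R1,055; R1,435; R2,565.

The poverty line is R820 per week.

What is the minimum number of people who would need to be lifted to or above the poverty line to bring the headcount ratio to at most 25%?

6

8 of the 11 people are poor, so H = 8/11 = 0.727.
A headcount ratio of at most 25% allows at most ⌊0.25 × 11⌋ = 2 poor people.
So at least 8 − 2 = 6 must be lifted.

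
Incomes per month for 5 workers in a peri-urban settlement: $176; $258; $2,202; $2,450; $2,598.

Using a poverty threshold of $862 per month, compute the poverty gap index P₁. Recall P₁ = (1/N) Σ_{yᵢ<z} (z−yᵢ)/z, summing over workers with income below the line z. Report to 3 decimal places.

0.299

Poor units: $176, $258 (q = 2 of N = 5).
Shortfall ratios: (862−176)/862 = 0.7958; (862−258)/862 = 0.7007.
Σ = 1.496520. Dividing by the full population N = 5 gives P₁ = 0.299.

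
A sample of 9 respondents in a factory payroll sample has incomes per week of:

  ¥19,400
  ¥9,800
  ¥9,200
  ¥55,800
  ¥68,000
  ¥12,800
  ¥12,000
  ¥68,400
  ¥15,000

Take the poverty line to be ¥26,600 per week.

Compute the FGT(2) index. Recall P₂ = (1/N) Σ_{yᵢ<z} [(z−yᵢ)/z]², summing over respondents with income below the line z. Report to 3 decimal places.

0.185

Below the line: ¥9,200, ¥9,800, ¥12,000, ¥12,800, ¥15,000, ¥19,400 (q = 6 of N = 9).
Shortfall ratios: (26600−9200)/26600 = 0.6541; (26600−9800)/26600 = 0.6316; (26600−12000)/26600 = 0.5489; (26600−12800)/26600 = 0.5188; (26600−15000)/26600 = 0.4361; (26600−19400)/26600 = 0.2707.
Squared: 0.4279; 0.3989; 0.3013; 0.2692; 0.1902; 0.0733.
Sum = 1.660637; P₂ = 1.660637 / 9 = 0.185.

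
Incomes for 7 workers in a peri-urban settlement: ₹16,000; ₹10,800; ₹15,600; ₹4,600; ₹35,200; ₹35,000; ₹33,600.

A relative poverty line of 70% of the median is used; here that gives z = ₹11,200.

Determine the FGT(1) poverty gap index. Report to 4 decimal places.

0.0893

Below the line: ₹4,600, ₹10,800 (q = 2 of N = 7).
Normalized shortfalls: (11200−4600)/11200 = 0.5893; (11200−10800)/11200 = 0.0357.
Σ = 0.625000. Dividing by the full population N = 7 gives P₁ = 0.0893.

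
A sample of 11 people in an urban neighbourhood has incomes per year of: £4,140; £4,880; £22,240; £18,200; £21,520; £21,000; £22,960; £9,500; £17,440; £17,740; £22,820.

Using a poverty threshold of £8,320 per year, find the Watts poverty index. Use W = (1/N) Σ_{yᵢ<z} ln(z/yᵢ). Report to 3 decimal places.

0.112

Below z: £4,140, £4,880 (q = 2 of N = 11).
ln(z/y) terms: ln(8320/4140) = 0.6980; ln(8320/4880) = 0.5335.
W = 1.231484 / 11 = 0.112.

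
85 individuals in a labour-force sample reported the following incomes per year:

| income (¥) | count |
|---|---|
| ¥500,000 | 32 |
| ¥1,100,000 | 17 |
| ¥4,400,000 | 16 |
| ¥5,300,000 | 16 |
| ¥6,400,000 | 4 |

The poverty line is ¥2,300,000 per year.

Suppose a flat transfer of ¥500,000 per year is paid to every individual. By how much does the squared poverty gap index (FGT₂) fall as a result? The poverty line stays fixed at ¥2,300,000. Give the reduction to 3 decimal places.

Before: below the line — 32×¥500,000, 17×¥1,100,000; squared poverty gap index (FGT₂) = 0.28502.
After the ¥500,000 transfer: below the line — 32×¥1,000,000, 17×¥1,600,000; squared poverty gap index (FGT₂) = 0.13880.
Reduction = 0.28502 − 0.13880 = 0.146.

0.146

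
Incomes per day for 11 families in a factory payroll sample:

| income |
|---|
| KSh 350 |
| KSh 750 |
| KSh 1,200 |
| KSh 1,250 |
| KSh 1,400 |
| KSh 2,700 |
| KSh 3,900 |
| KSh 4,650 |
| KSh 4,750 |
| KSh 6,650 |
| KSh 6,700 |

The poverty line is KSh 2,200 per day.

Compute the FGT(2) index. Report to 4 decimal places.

Below the line: KSh 350, KSh 750, KSh 1,200, KSh 1,250, KSh 1,400 (q = 5 of N = 11).
Gap ratios (z−y)/z: (2200−350)/2200 = 0.8409; (2200−750)/2200 = 0.6591; (2200−1200)/2200 = 0.4545; (2200−1250)/2200 = 0.4318; (2200−1400)/2200 = 0.3636.
Squared: 0.7071; 0.4344; 0.2066; 0.1865; 0.1322.
Sum = 1.666839; P₂ = 1.666839 / 11 = 0.1515.

0.1515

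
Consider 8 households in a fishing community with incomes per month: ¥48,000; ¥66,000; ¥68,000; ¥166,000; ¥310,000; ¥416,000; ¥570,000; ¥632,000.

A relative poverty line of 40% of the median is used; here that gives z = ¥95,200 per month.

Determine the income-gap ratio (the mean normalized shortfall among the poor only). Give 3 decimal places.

Below the line: ¥48,000, ¥66,000, ¥68,000 (q = 3 of N = 8).
Relative gaps: 0.4958, 0.3067, 0.2857; sum = 1.088235.
The income-gap ratio divides by q (the poor only): 1.088235 / 3 = 0.363.

0.363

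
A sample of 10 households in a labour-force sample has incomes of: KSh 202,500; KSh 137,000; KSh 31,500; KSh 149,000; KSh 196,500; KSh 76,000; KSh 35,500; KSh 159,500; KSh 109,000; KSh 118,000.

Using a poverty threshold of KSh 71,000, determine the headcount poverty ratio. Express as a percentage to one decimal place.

2 of the 10 households have income below KSh 71,000.
H = 2/10 = 20.0%.

20.0%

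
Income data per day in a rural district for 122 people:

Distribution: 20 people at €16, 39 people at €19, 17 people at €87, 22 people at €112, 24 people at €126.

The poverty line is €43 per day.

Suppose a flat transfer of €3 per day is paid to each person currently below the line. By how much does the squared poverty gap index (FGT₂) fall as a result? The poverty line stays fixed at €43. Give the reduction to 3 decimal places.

Before: below the line — 20×€16, 39×€19; squared poverty gap index (FGT₂) = 0.16422.
After the €3 transfer: below the line — 20×€19, 39×€22; squared poverty gap index (FGT₂) = 0.12731.
Reduction = 0.16422 − 0.12731 = 0.037.

0.037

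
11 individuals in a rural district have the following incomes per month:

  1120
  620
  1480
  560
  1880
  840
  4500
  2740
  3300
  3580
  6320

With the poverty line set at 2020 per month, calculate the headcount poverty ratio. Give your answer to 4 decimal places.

0.5455

6 of the 11 individuals have income below 2020.
H = 6/11 = 0.5455.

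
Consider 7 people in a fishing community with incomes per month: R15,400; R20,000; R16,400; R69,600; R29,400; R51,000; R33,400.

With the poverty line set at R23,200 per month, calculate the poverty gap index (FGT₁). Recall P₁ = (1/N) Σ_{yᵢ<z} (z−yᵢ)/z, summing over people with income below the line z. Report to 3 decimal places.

0.110

Below the line: R15,400, R16,400, R20,000 (q = 3 of N = 7).
Gap ratios (z−y)/z: (23200−15400)/23200 = 0.3362; (23200−16400)/23200 = 0.2931; (23200−20000)/23200 = 0.1379.
Sum of shortfalls = 0.767241; P₁ averages over all N: 0.767241 / 7 = 0.110.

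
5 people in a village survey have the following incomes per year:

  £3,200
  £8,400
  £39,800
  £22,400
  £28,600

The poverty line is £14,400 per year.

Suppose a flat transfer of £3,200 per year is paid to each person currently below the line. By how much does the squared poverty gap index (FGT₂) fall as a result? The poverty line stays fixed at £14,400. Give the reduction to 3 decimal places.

Before: below the line — £3,200, £8,400; squared poverty gap index (FGT₂) = 0.15571.
After the £3,200 transfer: below the line — £6,400, £11,600; squared poverty gap index (FGT₂) = 0.06929.
Reduction = 0.15571 − 0.06929 = 0.086.

0.086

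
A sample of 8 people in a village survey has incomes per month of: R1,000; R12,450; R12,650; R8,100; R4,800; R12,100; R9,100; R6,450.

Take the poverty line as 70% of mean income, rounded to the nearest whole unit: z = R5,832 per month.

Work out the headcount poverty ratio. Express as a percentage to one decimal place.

2 of the 8 people have income below R5,832.
H = 2/8 = 25.0%.

25.0%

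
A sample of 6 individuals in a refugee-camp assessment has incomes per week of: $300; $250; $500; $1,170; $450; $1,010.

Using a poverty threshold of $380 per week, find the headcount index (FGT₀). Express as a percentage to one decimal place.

2 of the 6 individuals have income below $380.
H = 2/6 = 33.3%.

33.3%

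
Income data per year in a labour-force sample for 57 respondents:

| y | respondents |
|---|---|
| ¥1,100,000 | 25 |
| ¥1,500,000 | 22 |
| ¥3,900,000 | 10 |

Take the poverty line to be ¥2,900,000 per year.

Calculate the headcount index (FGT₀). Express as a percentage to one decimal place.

82.5%

47 of the 57 respondents have income below ¥2,900,000.
H = 47/57 = 82.5%.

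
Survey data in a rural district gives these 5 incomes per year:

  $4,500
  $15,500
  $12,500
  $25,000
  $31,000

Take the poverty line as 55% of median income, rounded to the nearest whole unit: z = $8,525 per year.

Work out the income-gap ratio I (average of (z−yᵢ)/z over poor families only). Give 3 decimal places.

Below z: $4,500 (q = 1 of N = 5).
Shortfall ratios (z−y)/z: 0.4721; sum = 0.472141.
I averages over the q = 1 poor units only: 0.472141 / 1 = 0.472.

0.472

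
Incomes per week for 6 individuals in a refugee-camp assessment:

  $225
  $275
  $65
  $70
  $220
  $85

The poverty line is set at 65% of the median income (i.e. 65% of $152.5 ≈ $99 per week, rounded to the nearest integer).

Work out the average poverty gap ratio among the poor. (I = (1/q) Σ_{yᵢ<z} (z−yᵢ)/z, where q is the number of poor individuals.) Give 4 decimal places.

Below the line: $65, $70, $85 (q = 3 of N = 6).
Relative gaps: 0.3434, 0.2929, 0.1414; sum = 0.777778.
The income-gap ratio divides by q (the poor only): 0.777778 / 3 = 0.2593.

0.2593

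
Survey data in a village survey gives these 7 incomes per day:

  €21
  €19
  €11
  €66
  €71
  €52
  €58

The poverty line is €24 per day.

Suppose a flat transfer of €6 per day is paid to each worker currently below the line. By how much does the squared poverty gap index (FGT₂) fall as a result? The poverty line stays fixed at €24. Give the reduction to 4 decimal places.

0.0382

Before: below the line — €11, €19, €21; squared poverty gap index (FGT₂) = 0.050347.
After the €6 transfer: below the line — €17; squared poverty gap index (FGT₂) = 0.012153.
Reduction = 0.050347 − 0.012153 = 0.0382.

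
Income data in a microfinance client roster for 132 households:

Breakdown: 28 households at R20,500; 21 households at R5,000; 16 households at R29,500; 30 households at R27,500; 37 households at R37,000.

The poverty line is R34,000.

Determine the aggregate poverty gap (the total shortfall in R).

R1,254,000

Below z: 21×R5,000, 28×R20,500, 30×R27,500, 16×R29,500 (q = 95 of N = 132).
Individual gaps: 21×(34000−5000) = 609000; 28×(34000−20500) = 378000; 30×(34000−27500) = 195000; 16×(34000−29500) = 72000.
Aggregate gap = R1,254,000.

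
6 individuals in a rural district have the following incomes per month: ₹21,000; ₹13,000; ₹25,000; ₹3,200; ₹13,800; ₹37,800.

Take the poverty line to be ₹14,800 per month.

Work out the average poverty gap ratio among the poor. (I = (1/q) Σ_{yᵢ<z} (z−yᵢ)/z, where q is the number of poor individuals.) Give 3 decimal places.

Below the line: ₹3,200, ₹13,000, ₹13,800 (q = 3 of N = 6).
Shortfall ratios (z−y)/z: 0.7838, 0.1216, 0.0676; sum = 0.972973.
I averages over the q = 3 poor units only: 0.972973 / 3 = 0.324.

0.324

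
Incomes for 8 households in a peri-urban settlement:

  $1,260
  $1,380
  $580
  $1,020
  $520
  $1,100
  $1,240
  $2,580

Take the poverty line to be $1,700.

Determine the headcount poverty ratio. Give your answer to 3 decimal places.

7 of the 8 households have income below $1,700.
H = 7/8 = 0.875.

0.875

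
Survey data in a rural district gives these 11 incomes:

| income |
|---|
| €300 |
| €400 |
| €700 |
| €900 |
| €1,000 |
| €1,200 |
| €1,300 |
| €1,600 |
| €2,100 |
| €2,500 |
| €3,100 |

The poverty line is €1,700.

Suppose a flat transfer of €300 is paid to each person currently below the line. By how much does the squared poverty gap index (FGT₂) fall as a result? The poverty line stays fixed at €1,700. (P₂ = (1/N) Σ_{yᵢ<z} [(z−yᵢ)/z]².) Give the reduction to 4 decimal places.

Before: below the line — €300, €400, €700, €900, €1,000, €1,200, €1,300, €1,600; squared poverty gap index (FGT₂) = 0.195030.
After the €300 transfer: below the line — €600, €700, €1,000, €1,200, €1,300, €1,500, €1,600; squared poverty gap index (FGT₂) = 0.099402.
Reduction = 0.195030 − 0.099402 = 0.0956.

0.0956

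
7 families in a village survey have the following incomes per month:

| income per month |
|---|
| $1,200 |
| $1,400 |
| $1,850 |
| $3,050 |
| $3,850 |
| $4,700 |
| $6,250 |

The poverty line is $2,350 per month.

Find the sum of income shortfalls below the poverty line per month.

$2,600

Incomes under z: $1,200, $1,400, $1,850 (q = 3 of N = 7).
Individual gaps: 2350−1200 = 1150; 2350−1400 = 950; 2350−1850 = 500.
Aggregate gap = $2,600.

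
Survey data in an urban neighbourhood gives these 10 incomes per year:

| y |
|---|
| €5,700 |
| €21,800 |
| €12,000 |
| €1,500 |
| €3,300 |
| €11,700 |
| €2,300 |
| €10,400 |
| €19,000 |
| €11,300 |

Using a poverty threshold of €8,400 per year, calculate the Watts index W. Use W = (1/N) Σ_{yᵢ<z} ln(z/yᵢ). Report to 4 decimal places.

0.4340

Below z: €1,500, €2,300, €3,300, €5,700 (q = 4 of N = 10).
ln(z/y) terms: ln(8400/1500) = 1.7228; ln(8400/2300) = 1.2953; ln(8400/3300) = 0.9343; ln(8400/5700) = 0.3878.
W = 4.340164 / 10 = 0.4340.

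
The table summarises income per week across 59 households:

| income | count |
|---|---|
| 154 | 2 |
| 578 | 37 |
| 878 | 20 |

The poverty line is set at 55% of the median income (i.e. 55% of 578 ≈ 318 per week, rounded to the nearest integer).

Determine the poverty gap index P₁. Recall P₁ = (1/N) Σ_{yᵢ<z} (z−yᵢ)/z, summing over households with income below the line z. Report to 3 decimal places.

0.017

Incomes under z: 2×154 (q = 2 of N = 59).
Relative gaps: (318−154)/318 = 0.5157 (×2).
Sum of shortfalls = 1.031447; P₁ averages over all N: 1.031447 / 59 = 0.017.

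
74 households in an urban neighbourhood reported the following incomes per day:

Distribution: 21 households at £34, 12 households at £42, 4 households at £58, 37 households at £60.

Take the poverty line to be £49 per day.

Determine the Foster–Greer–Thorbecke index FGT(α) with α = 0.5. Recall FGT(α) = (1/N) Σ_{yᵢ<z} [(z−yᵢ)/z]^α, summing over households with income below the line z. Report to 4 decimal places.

Below the line: 21×£34, 12×£42 (q = 33 of N = 74).
Shortfall ratios: (49−34)/49 = 0.3061 (×21); (49−42)/49 = 0.1429 (×12).
Raised to α = 0.5: 0.55328 (×21); 0.37796 (×12).
Sum = 16.154524; FGT(0.5) = 16.154524 / 74 = 0.2183.

0.2183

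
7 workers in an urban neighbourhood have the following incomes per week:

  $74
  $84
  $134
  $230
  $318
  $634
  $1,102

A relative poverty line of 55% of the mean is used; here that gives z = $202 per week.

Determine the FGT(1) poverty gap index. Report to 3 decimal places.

Below z: $74, $84, $134 (q = 3 of N = 7).
Shortfall ratios: (202−74)/202 = 0.6337; (202−84)/202 = 0.5842; (202−134)/202 = 0.3366.
Σ = 1.554455. Dividing by the full population N = 7 gives P₁ = 0.222.

0.222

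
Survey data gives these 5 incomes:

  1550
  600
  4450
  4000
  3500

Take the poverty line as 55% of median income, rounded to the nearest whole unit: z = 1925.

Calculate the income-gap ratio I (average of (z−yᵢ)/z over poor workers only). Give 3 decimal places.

0.442

Incomes under z: 600, 1550 (q = 2 of N = 5).
Relative gaps: 0.6883, 0.1948; sum = 0.883117.
I averages over the q = 2 poor units only: 0.883117 / 2 = 0.442.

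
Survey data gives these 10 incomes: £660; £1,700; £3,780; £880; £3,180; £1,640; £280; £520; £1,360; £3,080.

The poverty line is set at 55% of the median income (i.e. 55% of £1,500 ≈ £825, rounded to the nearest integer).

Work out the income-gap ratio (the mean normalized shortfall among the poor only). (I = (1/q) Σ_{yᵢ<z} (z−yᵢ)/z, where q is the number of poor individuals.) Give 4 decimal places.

0.4101

Poor units: £280, £520, £660 (q = 3 of N = 10).
Shortfall ratios (z−y)/z: 0.6606, 0.3697, 0.2000; sum = 1.230303.
The income-gap ratio divides by q (the poor only): 1.230303 / 3 = 0.4101.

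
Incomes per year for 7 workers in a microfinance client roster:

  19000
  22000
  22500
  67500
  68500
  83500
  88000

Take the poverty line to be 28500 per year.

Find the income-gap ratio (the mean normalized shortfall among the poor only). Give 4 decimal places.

Poor units: 19000, 22000, 22500 (q = 3 of N = 7).
Shortfall ratios (z−y)/z: 0.3333, 0.2281, 0.2105; sum = 0.771930.
I averages over the q = 3 poor units only: 0.771930 / 3 = 0.2573.

0.2573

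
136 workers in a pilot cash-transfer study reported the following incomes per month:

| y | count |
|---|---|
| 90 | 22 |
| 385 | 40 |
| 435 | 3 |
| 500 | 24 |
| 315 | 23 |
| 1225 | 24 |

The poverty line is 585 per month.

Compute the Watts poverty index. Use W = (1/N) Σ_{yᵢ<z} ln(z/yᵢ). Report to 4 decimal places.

0.5648

Incomes under z: 22×90, 23×315, 40×385, 3×435, 24×500 (q = 112 of N = 136).
ln(z/y) terms: ln(585/90) = 1.8718 (×22); ln(585/315) = 0.6190 (×23); ln(585/385) = 0.4184 (×40); ln(585/435) = 0.2963 (×3); ln(585/500) = 0.1570 (×24).
W = 76.809178 / 136 = 0.5648.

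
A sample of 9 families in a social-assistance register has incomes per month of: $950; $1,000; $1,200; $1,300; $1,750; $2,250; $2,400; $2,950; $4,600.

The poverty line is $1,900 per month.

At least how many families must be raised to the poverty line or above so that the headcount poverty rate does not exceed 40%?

2

Currently q = 5 of N = 9 are below the line (H = 0.556).
A headcount ratio of at most 40% allows at most ⌊0.40 × 9⌋ = 3 poor families.
So at least 5 − 3 = 2 must be lifted.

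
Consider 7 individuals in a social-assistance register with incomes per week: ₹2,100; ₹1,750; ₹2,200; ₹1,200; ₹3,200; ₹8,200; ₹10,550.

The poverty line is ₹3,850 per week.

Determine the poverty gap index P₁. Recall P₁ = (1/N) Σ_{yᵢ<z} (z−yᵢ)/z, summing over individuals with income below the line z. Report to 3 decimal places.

0.327

Poor units: ₹1,200, ₹1,750, ₹2,100, ₹2,200, ₹3,200 (q = 5 of N = 7).
Gap ratios (z−y)/z: (3850−1200)/3850 = 0.6883; (3850−1750)/3850 = 0.5455; (3850−2100)/3850 = 0.4545; (3850−2200)/3850 = 0.4286; (3850−3200)/3850 = 0.1688.
Sum of shortfalls = 2.285714; P₁ averages over all N: 2.285714 / 7 = 0.327.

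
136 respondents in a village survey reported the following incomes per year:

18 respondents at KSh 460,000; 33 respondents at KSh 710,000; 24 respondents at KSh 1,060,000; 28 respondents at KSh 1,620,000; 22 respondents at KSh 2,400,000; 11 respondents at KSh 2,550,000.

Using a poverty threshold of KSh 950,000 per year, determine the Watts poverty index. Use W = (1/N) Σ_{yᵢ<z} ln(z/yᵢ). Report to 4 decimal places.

0.1666

Below the line: 18×KSh 460,000, 33×KSh 710,000 (q = 51 of N = 136).
ln(z/y) terms: ln(950000/460000) = 0.7252 (×18); ln(950000/710000) = 0.2912 (×33).
W = 22.663740 / 136 = 0.1666.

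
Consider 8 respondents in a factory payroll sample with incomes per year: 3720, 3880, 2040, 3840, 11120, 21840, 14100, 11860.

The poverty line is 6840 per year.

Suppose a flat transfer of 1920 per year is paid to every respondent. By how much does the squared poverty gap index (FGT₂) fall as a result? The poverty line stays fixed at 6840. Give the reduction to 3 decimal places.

Before: below the line — 2040, 3720, 3840, 3880; squared poverty gap index (FGT₂) = 0.13502.
After the 1920 transfer: below the line — 3960, 5640, 5760, 5800; squared poverty gap index (FGT₂) = 0.03201.
Reduction = 0.13502 − 0.03201 = 0.103.

0.103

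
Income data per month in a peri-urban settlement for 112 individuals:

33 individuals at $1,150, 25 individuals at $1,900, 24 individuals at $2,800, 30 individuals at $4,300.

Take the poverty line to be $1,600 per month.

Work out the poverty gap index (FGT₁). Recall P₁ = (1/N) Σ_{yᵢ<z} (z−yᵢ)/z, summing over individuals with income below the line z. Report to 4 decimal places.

Poor units: 33×$1,150 (q = 33 of N = 112).
Normalized shortfalls: (1600−1150)/1600 = 0.2812 (×33).
Σ = 9.281250. Dividing by the full population N = 112 gives P₁ = 0.0829.

0.0829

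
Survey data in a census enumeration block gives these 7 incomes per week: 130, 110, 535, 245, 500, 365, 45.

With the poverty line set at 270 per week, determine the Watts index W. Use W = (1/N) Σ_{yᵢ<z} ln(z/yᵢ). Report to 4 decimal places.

Poor units: 45, 110, 130, 245 (q = 4 of N = 7).
ln(z/y) terms: ln(270/45) = 1.7918; ln(270/110) = 0.8979; ln(270/130) = 0.7309; ln(270/245) = 0.0972.
W = 3.517752 / 7 = 0.5025.

0.5025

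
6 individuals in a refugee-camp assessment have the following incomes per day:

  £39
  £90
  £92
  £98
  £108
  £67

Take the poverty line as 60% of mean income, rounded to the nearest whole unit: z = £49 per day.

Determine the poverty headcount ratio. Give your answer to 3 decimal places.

0.167

1 of the 6 individuals have income below £49.
H = 1/6 = 0.167.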